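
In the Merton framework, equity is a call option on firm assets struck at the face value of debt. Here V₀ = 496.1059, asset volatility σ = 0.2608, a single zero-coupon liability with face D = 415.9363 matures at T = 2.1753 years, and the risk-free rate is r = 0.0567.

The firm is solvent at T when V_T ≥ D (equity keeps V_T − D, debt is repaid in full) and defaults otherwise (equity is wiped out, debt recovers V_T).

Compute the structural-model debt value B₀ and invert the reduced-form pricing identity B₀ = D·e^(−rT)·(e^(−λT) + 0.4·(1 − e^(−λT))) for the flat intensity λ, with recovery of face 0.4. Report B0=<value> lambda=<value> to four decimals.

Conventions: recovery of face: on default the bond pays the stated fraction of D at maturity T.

Work the structural quantities from V₀ = 496.1059 against face 415.9363:
d₁ = [ln(V₀/D) + (r + σ²/2)T] / (σ√T)
   = [ln(496.1059/415.9363) + (0.0567 + 0.5·0.2608²)·2.1753] / (0.2608·√2.1753)
   = [0.176257 + 0.197318] / 0.384651 = 0.971205
d₂ = d₁ − σ√T = 0.971205 − 0.384651 = 0.586553
N(d₁) = 0.834277,  N(d₂) = 0.721248,  e^(−rT) = 0.883963
E₀ = V₀·N(d₁) − D·e^(−rT)·N(d₂)
   = 496.1059·0.834277 − 415.9363·0.883963·0.721248 = 148.706533
B₀ = V₀ − E₀ = 496.1059 − 148.706533 = 347.399367
e^(−λT) = (B₀·e^(rT)/D − 0.4)/(1 − 0.4) = (347.3994·1.131268/415.9363 − 0.4)/0.6 = 0.90810161
λ = −ln(0.90810161)/2.1753 = 0.044315

B0=347.3994 lambda=0.0443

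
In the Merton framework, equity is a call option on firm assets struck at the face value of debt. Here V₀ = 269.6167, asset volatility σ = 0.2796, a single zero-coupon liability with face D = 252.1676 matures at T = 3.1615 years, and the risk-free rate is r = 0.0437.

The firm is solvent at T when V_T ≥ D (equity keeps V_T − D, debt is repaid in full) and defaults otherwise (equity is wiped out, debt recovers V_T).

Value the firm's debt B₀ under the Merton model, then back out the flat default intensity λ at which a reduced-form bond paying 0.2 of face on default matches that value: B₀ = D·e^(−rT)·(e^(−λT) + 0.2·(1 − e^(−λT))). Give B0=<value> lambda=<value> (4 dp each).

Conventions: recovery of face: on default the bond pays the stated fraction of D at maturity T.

With assets at 269.6167 and a single debt payment of 252.1676 at 3.1615 years:
d₁ = [ln(V₀/D) + (r + σ²/2)T] / (σ√T)
   = [ln(269.6167/252.1676) + (0.0437 + 0.5·0.2796²)·3.1615] / (0.2796·√3.1615)
   = [0.066907 + 0.261735] / 0.497146 = 0.661057
d₂ = d₁ − σ√T = 0.661057 − 0.497146 = 0.163912
N(d₁) = 0.745712,  N(d₂) = 0.565100,  e^(−rT) = 0.870961
E₀ = V₀·N(d₁) − D·e^(−rT)·N(d₂)
   = 269.6167·0.745712 − 252.1676·0.870961·0.565100 = 76.944624
B₀ = V₀ − E₀ = 269.6167 − 76.944624 = 192.672076
e^(−λT) = (B₀·e^(rT)/D − 0.2)/(1 − 0.2) = (192.6721·1.148156/252.1676 − 0.2)/0.8 = 0.84658076
λ = −ln(0.84658076)/3.1615 = 0.052681

B0=192.6721 lambda=0.0527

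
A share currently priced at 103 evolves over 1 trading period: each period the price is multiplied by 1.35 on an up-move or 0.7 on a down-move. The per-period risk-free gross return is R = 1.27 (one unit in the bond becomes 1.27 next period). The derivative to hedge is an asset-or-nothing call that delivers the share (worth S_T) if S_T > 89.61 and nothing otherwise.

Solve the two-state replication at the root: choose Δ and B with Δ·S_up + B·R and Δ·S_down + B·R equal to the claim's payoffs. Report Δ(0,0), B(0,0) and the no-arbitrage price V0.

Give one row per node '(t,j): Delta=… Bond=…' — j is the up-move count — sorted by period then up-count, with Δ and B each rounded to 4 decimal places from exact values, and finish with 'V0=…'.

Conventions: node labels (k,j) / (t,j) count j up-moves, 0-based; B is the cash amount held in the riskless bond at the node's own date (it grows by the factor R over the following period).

(0,0): Delta=2.0769 Bond=-117.9104
V0=96.0127

Since d<R<u, set p* = (R−d)/(u−d) = 0.8769; price each node as the discounted p*-expectation of its children.
Expiry values: V(1,0)=0.0000, V(1,1)=139.0500
  t=0,j=0: stock 103.0000 → up 139.0500 (V=139.0500), down 72.1000 (V=0.0000). Price 96.0127; hedge Δ=2.0769, bond B=-117.9104.
As a check, the time-0 holding Δ(0,0)·S0 + B(0,0) comes to 96.0127 — exactly V0.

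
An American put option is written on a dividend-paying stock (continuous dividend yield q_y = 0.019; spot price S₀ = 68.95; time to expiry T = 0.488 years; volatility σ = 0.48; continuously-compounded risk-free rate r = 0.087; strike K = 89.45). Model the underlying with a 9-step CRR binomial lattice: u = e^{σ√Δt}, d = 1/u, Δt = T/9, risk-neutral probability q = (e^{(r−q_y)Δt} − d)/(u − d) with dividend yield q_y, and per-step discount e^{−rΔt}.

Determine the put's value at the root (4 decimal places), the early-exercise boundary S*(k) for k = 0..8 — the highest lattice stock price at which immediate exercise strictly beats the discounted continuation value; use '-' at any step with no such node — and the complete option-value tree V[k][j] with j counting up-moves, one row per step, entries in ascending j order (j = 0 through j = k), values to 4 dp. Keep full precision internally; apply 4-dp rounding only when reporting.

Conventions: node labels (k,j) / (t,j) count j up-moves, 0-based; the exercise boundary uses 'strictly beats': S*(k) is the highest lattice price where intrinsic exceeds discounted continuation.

price = 22.2945
boundary = - - 55.1380 49.3071 55.1380 61.6585 55.1380 61.6585 68.9500
tree:
22.2945
28.0478 16.4879
34.3120 21.7622 11.1266
40.1429 27.8053 15.6471 6.5024
45.3572 34.3120 21.2634 9.9197 2.9883
50.0201 40.1429 27.7915 14.6357 5.0790 0.8288
54.1898 45.3572 34.3120 20.7066 8.4226 1.6283 0.0000
57.9186 50.0201 40.1429 27.7915 13.4908 3.1989 0.0000 0.0000
61.2531 54.1898 45.3572 34.3120 20.5000 6.2844 0.0000 0.0000 0.0000
64.2350 57.9186 50.0201 40.1429 27.7915 12.3462 0.0000 0.0000 0.0000 0.0000

Δt=0.05422, u=1.11826, d=0.89425, q=0.48858, disc=e^(-rΔt)=0.99529
k=9 terminal: V=max(K-S,0) → 64.2350 57.9186 50.0201 40.1429 27.7915 12.3462 0.0000 0.0000 0.0000 0.0000
k=8: j=0 S=28.1969 intr=61.2531 cont=60.8612 V=61.2531[EX]; j=1 S=35.2602 intr=54.1898 cont=53.8051 V=54.1898[EX]; j=2 S=44.0928 intr=45.3572 cont=44.9816 V=45.3572[EX]; j=3 S=55.1380 intr=34.3120 cont=33.9478 V=34.3120[EX]; j=4 S=68.9500 intr=20.5000 cont=20.1500 V=20.5000[EX]; j=5 S=86.2219 intr=3.2281 cont=6.2844 V=6.2844[hold]; j=6 S=107.8203 intr=0.0000 cont=0.0000 V=0.0000[hold]; j=7 S=134.8292 intr=0.0000 cont=0.0000 V=0.0000[hold]; j=8 S=168.6037 intr=0.0000 cont=0.0000 V=0.0000[hold]  S*(8)=68.9500
k=7: j=0 S=31.5314 intr=57.9186 cont=57.5301 V=57.9186[EX]; j=1 S=39.4299 intr=50.0201 cont=49.6397 V=50.0201[EX]; j=2 S=49.3071 intr=40.1429 cont=39.7727 V=40.1429[EX]; j=3 S=61.6585 intr=27.7915 cont=27.4341 V=27.7915[EX]; j=4 S=77.1038 intr=12.3462 cont=13.4908 V=13.4908[hold]; j=5 S=96.4182 intr=0.0000 cont=3.1989 V=3.1989[hold]; j=6 S=120.5709 intr=0.0000 cont=0.0000 V=0.0000[hold]; j=7 S=150.7737 intr=0.0000 cont=0.0000 V=0.0000[hold]  S*(7)=61.6585
k=6: j=0 S=35.2602 intr=54.1898 cont=53.8051 V=54.1898[EX]; j=1 S=44.0928 intr=45.3572 cont=44.9816 V=45.3572[EX]; j=2 S=55.1380 intr=34.3120 cont=33.9478 V=34.3120[EX]; j=3 S=68.9500 intr=20.5000 cont=20.7066 V=20.7066[hold]; j=4 S=86.2219 intr=3.2281 cont=8.4226 V=8.4226[hold]; j=5 S=107.8203 intr=0.0000 cont=1.6283 V=1.6283[hold]; j=6 S=134.8292 intr=0.0000 cont=0.0000 V=0.0000[hold]  S*(6)=55.1380
k=5: j=0 S=39.4299 intr=50.0201 cont=49.6397 V=50.0201[EX]; j=1 S=49.3071 intr=40.1429 cont=39.7727 V=40.1429[EX]; j=2 S=61.6585 intr=27.7915 cont=27.5345 V=27.7915[EX]; j=3 S=77.1038 intr=12.3462 cont=14.6357 V=14.6357[hold]; j=4 S=96.4182 intr=0.0000 cont=5.0790 V=5.0790[hold]; j=5 S=120.5709 intr=0.0000 cont=0.8288 V=0.8288[hold]  S*(5)=61.6585
k=4: j=0 S=44.0928 intr=45.3572 cont=44.9816 V=45.3572[EX]; j=1 S=55.1380 intr=34.3120 cont=33.9478 V=34.3120[EX]; j=2 S=68.9500 intr=20.5000 cont=21.2634 V=21.2634[hold]; j=3 S=86.2219 intr=3.2281 cont=9.9197 V=9.9197[hold]; j=4 S=107.8203 intr=0.0000 cont=2.9883 V=2.9883[hold]  S*(4)=55.1380
k=3: j=0 S=49.3071 intr=40.1429 cont=39.7727 V=40.1429[EX]; j=1 S=61.6585 intr=27.7915 cont=27.8053 V=27.8053[hold]; j=2 S=77.1038 intr=12.3462 cont=15.6471 V=15.6471[hold]; j=3 S=96.4182 intr=0.0000 cont=6.5024 V=6.5024[hold]  S*(3)=49.3071
k=2: j=0 S=55.1380 intr=34.3120 cont=33.9545 V=34.3120[EX]; j=1 S=68.9500 intr=20.5000 cont=21.7622 V=21.7622[hold]; j=2 S=86.2219 intr=3.2281 cont=11.1266 V=11.1266[hold]  S*(2)=55.1380
k=1: j=0 S=61.6585 intr=27.7915 cont=28.0478 V=28.0478[hold]; j=1 S=77.1038 intr=12.3462 cont=16.4879 V=16.4879[hold]  S*(1)=-
k=0: j=0 S=68.9500 intr=20.5000 cont=22.2945 V=22.2945[hold]  S*(0)=-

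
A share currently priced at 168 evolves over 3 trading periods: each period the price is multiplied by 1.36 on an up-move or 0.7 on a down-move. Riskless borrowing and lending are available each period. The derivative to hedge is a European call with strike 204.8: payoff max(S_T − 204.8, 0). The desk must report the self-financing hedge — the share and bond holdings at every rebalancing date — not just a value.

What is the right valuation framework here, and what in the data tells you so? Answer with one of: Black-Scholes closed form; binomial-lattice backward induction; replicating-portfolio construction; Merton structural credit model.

framework: replicating-portfolio construction

Key observation: what is demanded is not a single number but the (Δ, B) position at each node of the 1.36/0.7 tree starting at 168; constructing those positions is the replicating-portfolio method.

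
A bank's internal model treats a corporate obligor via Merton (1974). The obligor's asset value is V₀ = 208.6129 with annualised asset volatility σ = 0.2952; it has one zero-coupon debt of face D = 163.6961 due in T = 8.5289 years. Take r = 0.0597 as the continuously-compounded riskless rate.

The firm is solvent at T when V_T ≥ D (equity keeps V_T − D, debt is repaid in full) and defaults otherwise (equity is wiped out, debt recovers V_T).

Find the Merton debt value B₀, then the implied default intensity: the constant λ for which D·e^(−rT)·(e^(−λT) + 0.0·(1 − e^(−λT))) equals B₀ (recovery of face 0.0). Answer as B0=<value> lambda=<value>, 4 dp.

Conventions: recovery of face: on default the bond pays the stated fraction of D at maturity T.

Work the structural quantities from V₀ = 208.6129 against face 163.6961:
d₁ = [ln(V₀/D) + (r + σ²/2)T] / (σ√T)
   = [ln(208.6129/163.6961) + (0.0597 + 0.5·0.2952²)·8.5289] / (0.2952·√8.5289)
   = [0.242469 + 0.880792] / 0.862110 = 1.302920
d₂ = d₁ − σ√T = 1.302920 − 0.862110 = 0.440810
N(d₁) = 0.903699,  N(d₂) = 0.670325,  e^(−rT) = 0.600991
E₀ = V₀·N(d₁) − D·e^(−rT)·N(d₂)
   = 208.6129·0.903699 − 163.6961·0.600991·0.670325 = 122.576807
B₀ = V₀ − E₀ = 208.6129 − 122.576807 = 86.036093
e^(−λT) = (B₀·e^(rT)/D − 0)/(1 − 0) = (86.0361·1.663918/163.6961 − 0)/1 = 0.87452941
λ = −ln(0.87452941)/8.5289 = 0.015719

B0=86.0361 lambda=0.0157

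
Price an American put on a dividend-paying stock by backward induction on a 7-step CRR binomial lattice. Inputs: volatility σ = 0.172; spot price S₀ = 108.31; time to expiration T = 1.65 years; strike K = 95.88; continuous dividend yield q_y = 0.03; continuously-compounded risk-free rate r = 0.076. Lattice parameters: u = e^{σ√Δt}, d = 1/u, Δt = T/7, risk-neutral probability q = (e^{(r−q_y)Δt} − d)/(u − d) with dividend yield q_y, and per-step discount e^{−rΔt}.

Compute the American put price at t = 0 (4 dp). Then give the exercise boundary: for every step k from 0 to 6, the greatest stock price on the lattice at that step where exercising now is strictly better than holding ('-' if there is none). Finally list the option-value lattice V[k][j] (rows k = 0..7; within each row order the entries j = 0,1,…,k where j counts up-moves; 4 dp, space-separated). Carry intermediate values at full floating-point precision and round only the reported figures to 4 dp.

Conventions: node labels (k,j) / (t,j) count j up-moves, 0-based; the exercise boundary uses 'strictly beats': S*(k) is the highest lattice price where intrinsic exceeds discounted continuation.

price = 2.3227
boundary = - - - - 77.5537 84.3080 77.5537
tree:
2.3227
4.1039 0.9089
7.0399 1.7824 0.2078
11.6343 3.4276 0.4644 0.0000
18.3263 6.4187 1.0375 0.0000 0.0000
24.5395 11.5720 2.3181 0.0000 0.0000 0.0000
30.2550 18.3263 5.1793 0.0000 0.0000 0.0000 0.0000
35.5125 24.5395 11.5720 0.0000 0.0000 0.0000 0.0000 0.0000

Δt=0.23571, u=1.08709, d=0.91988, q=0.54433, disc=e^(-rΔt)=0.98225
k=7 terminal: V=max(K-S,0) → 35.5125 24.5395 11.5720 0.0000 0.0000 0.0000 0.0000 0.0000
k=6: j=0 S=65.6250 intr=30.2550 cont=29.0151 V=30.2550[EX]; j=1 S=77.5537 intr=18.3263 cont=17.1705 V=18.3263[EX]; j=2 S=91.6506 intr=4.2294 cont=5.1793 V=5.1793[hold]; j=3 S=108.3100 intr=0.0000 cont=0.0000 V=0.0000[hold]; j=4 S=127.9975 intr=0.0000 cont=0.0000 V=0.0000[hold]; j=5 S=151.2637 intr=0.0000 cont=0.0000 V=0.0000[hold]; j=6 S=178.7589 intr=0.0000 cont=0.0000 V=0.0000[hold]  S*(6)=77.5537
k=5: j=0 S=71.3405 intr=24.5395 cont=23.3399 V=24.5395[EX]; j=1 S=84.3080 intr=11.5720 cont=10.9716 V=11.5720[EX]; j=2 S=99.6327 intr=0.0000 cont=2.3181 V=2.3181[hold]; j=3 S=117.7430 intr=0.0000 cont=0.0000 V=0.0000[hold]; j=4 S=139.1451 intr=0.0000 cont=0.0000 V=0.0000[hold]; j=5 S=164.4376 intr=0.0000 cont=0.0000 V=0.0000[hold]  S*(5)=84.3080
k=4: j=0 S=77.5537 intr=18.3263 cont=17.1705 V=18.3263[EX]; j=1 S=91.6506 intr=4.2294 cont=6.4187 V=6.4187[hold]; j=2 S=108.3100 intr=0.0000 cont=1.0375 V=1.0375[hold]; j=3 S=127.9975 intr=0.0000 cont=0.0000 V=0.0000[hold]; j=4 S=151.2637 intr=0.0000 cont=0.0000 V=0.0000[hold]  S*(4)=77.5537
k=3: j=0 S=84.3080 intr=11.5720 cont=11.6343 V=11.6343[hold]; j=1 S=99.6327 intr=0.0000 cont=3.4276 V=3.4276[hold]; j=2 S=117.7430 intr=0.0000 cont=0.4644 V=0.4644[hold]; j=3 S=139.1451 intr=0.0000 cont=0.0000 V=0.0000[hold]  S*(3)=-
k=2: j=0 S=91.6506 intr=4.2294 cont=7.0399 V=7.0399[hold]; j=1 S=108.3100 intr=0.0000 cont=1.7824 V=1.7824[hold]; j=2 S=127.9975 intr=0.0000 cont=0.2078 V=0.2078[hold]  S*(2)=-
k=1: j=0 S=99.6327 intr=0.0000 cont=4.1039 V=4.1039[hold]; j=1 S=117.7430 intr=0.0000 cont=0.9089 V=0.9089[hold]  S*(1)=-
k=0: j=0 S=108.3100 intr=0.0000 cont=2.3227 V=2.3227[hold]  S*(0)=-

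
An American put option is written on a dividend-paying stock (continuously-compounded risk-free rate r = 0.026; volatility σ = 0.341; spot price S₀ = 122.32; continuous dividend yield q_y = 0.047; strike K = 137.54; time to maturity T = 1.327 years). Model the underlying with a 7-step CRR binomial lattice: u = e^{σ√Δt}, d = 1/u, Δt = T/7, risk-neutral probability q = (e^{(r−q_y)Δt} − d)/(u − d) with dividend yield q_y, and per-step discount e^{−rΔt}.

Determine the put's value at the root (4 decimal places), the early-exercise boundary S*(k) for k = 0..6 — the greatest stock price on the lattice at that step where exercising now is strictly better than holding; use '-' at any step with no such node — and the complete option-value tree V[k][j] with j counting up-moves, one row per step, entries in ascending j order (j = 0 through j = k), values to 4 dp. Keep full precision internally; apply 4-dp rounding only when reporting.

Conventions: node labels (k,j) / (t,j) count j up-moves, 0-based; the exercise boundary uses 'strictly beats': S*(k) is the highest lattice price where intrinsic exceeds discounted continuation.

price = 29.4361
boundary = - - - - 67.5425 58.2234 67.5425
tree:
29.4361
38.5170 18.6437
48.7762 26.3819 9.3763
59.5598 36.1119 14.7611 2.8877
69.9975 47.4376 22.6450 5.2727 0.0000
79.3166 59.2636 33.4827 9.6274 0.0000 0.0000
87.3500 69.9975 46.7755 17.5788 0.0000 0.0000 0.0000
94.2749 79.3166 59.1867 32.0971 0.0000 0.0000 0.0000 0.0000

Δt=0.18957  u=1.16006  d=0.86203  q=0.44962  discount=0.99508
step 7 (expiry): payoffs max(K−S,0) = 94.2749 79.3166 59.1867 32.0971 0.0000 0.0000 0.0000 0.0000
step 6: (k=6,j=0): S=50.1900, K−S=87.3500, hold=87.1189 ⇒ V=87.3500 exercise | (k=6,j=1): S=67.5425, K−S=69.9975, hold=69.9203 ⇒ V=69.9975 exercise | (k=6,j=2): S=90.8945, K−S=46.6455, hold=46.7755 ⇒ V=46.7755 continue | (k=6,j=3): S=122.3200, K−S=15.2200, hold=17.5788 ⇒ V=17.5788 continue | (k=6,j=4): S=164.6105, K−S=0.0000, hold=0.0000 ⇒ V=0.0000 continue | (k=6,j=5): S=221.5223, K−S=0.0000, hold=0.0000 ⇒ V=0.0000 continue | (k=6,j=6): S=298.1107, K−S=0.0000, hold=0.0000 ⇒ V=0.0000 continue  boundary S*=67.5425
step 5: (k=5,j=0): S=58.2234, K−S=79.3166, hold=79.1568 ⇒ V=79.3166 exercise | (k=5,j=1): S=78.3533, K−S=59.1867, hold=59.2636 ⇒ V=59.2636 continue | (k=5,j=2): S=105.4429, K−S=32.0971, hold=33.4827 ⇒ V=33.4827 continue | (k=5,j=3): S=141.8984, K−S=0.0000, hold=9.6274 ⇒ V=9.6274 continue | (k=5,j=4): S=190.9579, K−S=0.0000, hold=0.0000 ⇒ V=0.0000 continue | (k=5,j=5): S=256.9789, K−S=0.0000, hold=0.0000 ⇒ V=0.0000 continue  boundary S*=58.2234
step 4: (k=4,j=0): S=67.5425, K−S=69.9975, hold=69.9548 ⇒ V=69.9975 exercise | (k=4,j=1): S=90.8945, K−S=46.6455, hold=47.4376 ⇒ V=47.4376 continue | (k=4,j=2): S=122.3200, K−S=15.2200, hold=22.6450 ⇒ V=22.6450 continue | (k=4,j=3): S=164.6105, K−S=0.0000, hold=5.2727 ⇒ V=5.2727 continue | (k=4,j=4): S=221.5223, K−S=0.0000, hold=0.0000 ⇒ V=0.0000 continue  boundary S*=67.5425
step 3: (k=3,j=0): S=78.3533, K−S=59.1867, hold=59.5598 ⇒ V=59.5598 continue | (k=3,j=1): S=105.4429, K−S=32.0971, hold=36.1119 ⇒ V=36.1119 continue | (k=3,j=2): S=141.8984, K−S=0.0000, hold=14.7611 ⇒ V=14.7611 continue | (k=3,j=3): S=190.9579, K−S=0.0000, hold=2.8877 ⇒ V=2.8877 continue  boundary S*=-
step 2: (k=2,j=0): S=90.8945, K−S=46.6455, hold=48.7762 ⇒ V=48.7762 continue | (k=2,j=1): S=122.3200, K−S=15.2200, hold=26.3819 ⇒ V=26.3819 continue | (k=2,j=2): S=164.6105, K−S=0.0000, hold=9.3763 ⇒ V=9.3763 continue  boundary S*=-
step 1: (k=1,j=0): S=105.4429, K−S=32.0971, hold=38.5170 ⇒ V=38.5170 continue | (k=1,j=1): S=141.8984, K−S=0.0000, hold=18.6437 ⇒ V=18.6437 continue  boundary S*=-
step 0: (k=0,j=0): S=122.3200, K−S=15.2200, hold=29.4361 ⇒ V=29.4361 continue  boundary S*=-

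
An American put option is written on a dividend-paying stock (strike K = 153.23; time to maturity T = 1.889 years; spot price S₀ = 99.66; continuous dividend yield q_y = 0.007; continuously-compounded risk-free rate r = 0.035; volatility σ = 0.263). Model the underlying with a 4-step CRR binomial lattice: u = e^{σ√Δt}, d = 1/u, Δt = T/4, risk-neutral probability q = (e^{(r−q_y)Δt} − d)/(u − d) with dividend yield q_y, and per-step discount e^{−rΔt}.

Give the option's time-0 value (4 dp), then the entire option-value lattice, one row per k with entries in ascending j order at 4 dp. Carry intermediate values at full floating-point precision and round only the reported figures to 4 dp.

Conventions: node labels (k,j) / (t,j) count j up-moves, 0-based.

price = 53.5700
tree:
53.5700
70.0481 36.1595
83.8017 53.5700 19.3774
95.2812 70.0481 33.8276 5.0882
104.8626 83.8017 53.5700 10.1743 0.0000

Δt=0.47225  u=1.19810  d=0.83466  q=0.49156  discount=0.98361
step 4 (expiry): payoffs max(K−S,0) = 104.8626 83.8017 53.5700 10.1743 0.0000
k=3: (k=3,j=0): S=57.9488, K−S=95.2812, hold=92.9606 ⇒ V=95.2812 exercise | (k=3,j=1): S=83.1819, K−S=70.0481, hold=67.8108 ⇒ V=70.0481 exercise | (k=3,j=2): S=119.4024, K−S=33.8276, hold=31.7098 ⇒ V=33.8276 exercise | (k=3,j=3): S=171.3946, K−S=0.0000, hold=5.0882 ⇒ V=5.0882 continue
k=2: (k=2,j=0): S=69.4283, K−S=83.8017, hold=81.5189 ⇒ V=83.8017 exercise | (k=2,j=1): S=99.6600, K−S=53.5700, hold=51.3870 ⇒ V=53.5700 exercise | (k=2,j=2): S=143.0557, K−S=10.1743, hold=19.3774 ⇒ V=19.3774 continue
k=1: (k=1,j=0): S=83.1819, K−S=70.0481, hold=67.8108 ⇒ V=70.0481 exercise | (k=1,j=1): S=119.4024, K−S=33.8276, hold=36.1595 ⇒ V=36.1595 continue
k=0: (k=0,j=0): S=99.6600, K−S=53.5700, hold=52.5145 ⇒ V=53.5700 exercise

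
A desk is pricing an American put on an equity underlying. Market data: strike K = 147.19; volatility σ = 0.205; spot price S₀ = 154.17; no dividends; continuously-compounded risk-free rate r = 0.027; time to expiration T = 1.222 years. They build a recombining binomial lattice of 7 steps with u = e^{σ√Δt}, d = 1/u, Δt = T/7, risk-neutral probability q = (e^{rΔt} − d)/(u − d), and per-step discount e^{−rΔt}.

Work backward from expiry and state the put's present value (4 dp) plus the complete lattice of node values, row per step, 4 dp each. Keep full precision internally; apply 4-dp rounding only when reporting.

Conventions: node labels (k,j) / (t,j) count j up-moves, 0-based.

params: Δt=0.17457 u=1.08943 d=0.91791 q=0.50615 e^(-rΔt)=0.99530
t_7 payoffs: 62.5432 46.7266 27.9548 5.6753 0.0000 0.0000 0.0000 0.0000
k=6: node(6,0) S=92.2166 payoff=54.9734 vs cont=54.2812 → 54.9734 [stop]  node(6,1) S=109.4476 payoff=37.7424 vs cont=37.0503 → 37.7424 [stop]  node(6,2) S=129.8982 payoff=17.2918 vs cont=16.5997 → 17.2918 [stop]  node(6,3) S=154.1700 payoff=0.0000 vs cont=2.7896 → 2.7896 [wait]  node(6,4) S=182.9771 payoff=0.0000 vs cont=0.0000 → 0.0000 [wait]  node(6,5) S=217.1669 payoff=0.0000 vs cont=0.0000 → 0.0000 [wait]  node(6,6) S=257.7452 payoff=0.0000 vs cont=0.0000 → 0.0000 [wait]
k=5: node(5,0) S=100.4634 payoff=46.7266 vs cont=46.0345 → 46.7266 [stop]  node(5,1) S=119.2352 payoff=27.9548 vs cont=27.2626 → 27.9548 [stop]  node(5,2) S=141.5147 payoff=5.6753 vs cont=9.9048 → 9.9048 [wait]  node(5,3) S=167.9571 payoff=0.0000 vs cont=1.3712 → 1.3712 [wait]  node(5,4) S=199.3403 payoff=0.0000 vs cont=0.0000 → 0.0000 [wait]  node(5,5) S=236.5877 payoff=0.0000 vs cont=0.0000 → 0.0000 [wait]
k=4: node(4,0) S=109.4476 payoff=37.7424 vs cont=37.0503 → 37.7424 [stop]  node(4,1) S=129.8982 payoff=17.2918 vs cont=18.7304 → 18.7304 [wait]  node(4,2) S=154.1700 payoff=0.0000 vs cont=5.5593 → 5.5593 [wait]  node(4,3) S=182.9771 payoff=0.0000 vs cont=0.6740 → 0.6740 [wait]  node(4,4) S=217.1669 payoff=0.0000 vs cont=0.0000 → 0.0000 [wait]
k=3: node(3,0) S=119.2352 payoff=27.9548 vs cont=27.9873 → 27.9873 [wait]  node(3,1) S=141.5147 payoff=5.6753 vs cont=12.0071 → 12.0071 [wait]  node(3,2) S=167.9571 payoff=0.0000 vs cont=3.0721 → 3.0721 [wait]  node(3,3) S=199.3403 payoff=0.0000 vs cont=0.3313 → 0.3313 [wait]
k=2: node(2,0) S=129.8982 payoff=17.2918 vs cont=19.8054 → 19.8054 [wait]  node(2,1) S=154.1700 payoff=0.0000 vs cont=7.4495 → 7.4495 [wait]  node(2,2) S=182.9771 payoff=0.0000 vs cont=1.6769 → 1.6769 [wait]
k=1: node(1,0) S=141.5147 payoff=5.6753 vs cont=13.4878 → 13.4878 [wait]  node(1,1) S=167.9571 payoff=0.0000 vs cont=4.5064 → 4.5064 [wait]
k=0: node(0,0) S=154.1700 payoff=0.0000 vs cont=8.8999 → 8.8999 [wait]

price = 8.8999
tree:
8.8999
13.4878 4.5064
19.8054 7.4495 1.6769
27.9873 12.0071 3.0721 0.3313
37.7424 18.7304 5.5593 0.6740 0.0000
46.7266 27.9548 9.9048 1.3712 0.0000 0.0000
54.9734 37.7424 17.2918 2.7896 0.0000 0.0000 0.0000
62.5432 46.7266 27.9548 5.6753 0.0000 0.0000 0.0000 0.0000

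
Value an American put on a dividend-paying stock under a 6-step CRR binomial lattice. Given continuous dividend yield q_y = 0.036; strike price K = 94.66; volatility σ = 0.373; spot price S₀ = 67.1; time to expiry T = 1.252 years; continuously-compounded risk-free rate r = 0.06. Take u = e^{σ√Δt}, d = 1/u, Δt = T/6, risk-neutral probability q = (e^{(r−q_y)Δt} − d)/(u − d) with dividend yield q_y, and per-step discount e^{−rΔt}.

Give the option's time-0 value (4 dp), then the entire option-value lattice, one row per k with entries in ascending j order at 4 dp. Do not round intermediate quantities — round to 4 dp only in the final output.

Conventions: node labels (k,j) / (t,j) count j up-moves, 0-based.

Δt=0.20867, u=1.18576, d=0.84334, q=0.47217, disc=e^(-rΔt)=0.98756
k=6 terminal: V=max(K-S,0) → 70.5201 60.7185 46.9371 27.5600 0.3151 0.0000 0.0000
k=5: j=0 S=28.6242 intr=66.0358 cont=65.0723 V=66.0358[EX]; j=1 S=40.2466 intr=54.4134 cont=53.5369 V=54.4134[EX]; j=2 S=56.5880 intr=38.0720 cont=37.3177 V=38.0720[EX]; j=3 S=79.5647 intr=15.0953 cont=14.5130 V=15.0953[EX]; j=4 S=111.8707 intr=0.0000 cont=0.1643 V=0.1643[hold]; j=5 S=157.2940 intr=0.0000 cont=0.0000 V=0.0000[hold]
k=4: j=0 S=33.9415 intr=60.7185 cont=59.7948 V=60.7185[EX]; j=1 S=47.7229 intr=46.9371 cont=46.1165 V=46.9371[EX]; j=2 S=67.1000 intr=27.5600 cont=26.8844 V=27.5600[EX]; j=3 S=94.3449 intr=0.3151 cont=7.9452 V=7.9452[hold]; j=4 S=132.6522 intr=0.0000 cont=0.0856 V=0.0856[hold]
k=3: j=0 S=40.2466 intr=54.4134 cont=53.5369 V=54.4134[EX]; j=1 S=56.5880 intr=38.0720 cont=37.3177 V=38.0720[EX]; j=2 S=79.5647 intr=15.0953 cont=18.0709 V=18.0709[hold]; j=3 S=111.8707 intr=0.0000 cont=4.1815 V=4.1815[hold]
k=2: j=0 S=47.7229 intr=46.9371 cont=46.1165 V=46.9371[EX]; j=1 S=67.1000 intr=27.5600 cont=28.2719 V=28.2719[hold]; j=2 S=94.3449 intr=0.3151 cont=11.3695 V=11.3695[hold]
k=1: j=0 S=56.5880 intr=38.0720 cont=37.6497 V=38.0720[EX]; j=1 S=79.5647 intr=15.0953 cont=20.0387 V=20.0387[hold]
k=0: j=0 S=67.1000 intr=27.5600 cont=29.1895 V=29.1895[hold]

price = 29.1895
tree:
29.1895
38.0720 20.0387
46.9371 28.2719 11.3695
54.4134 38.0720 18.0709 4.1815
60.7185 46.9371 27.5600 7.9452 0.0856
66.0358 54.4134 38.0720 15.0953 0.1643 0.0000
70.5201 60.7185 46.9371 27.5600 0.3151 0.0000 0.0000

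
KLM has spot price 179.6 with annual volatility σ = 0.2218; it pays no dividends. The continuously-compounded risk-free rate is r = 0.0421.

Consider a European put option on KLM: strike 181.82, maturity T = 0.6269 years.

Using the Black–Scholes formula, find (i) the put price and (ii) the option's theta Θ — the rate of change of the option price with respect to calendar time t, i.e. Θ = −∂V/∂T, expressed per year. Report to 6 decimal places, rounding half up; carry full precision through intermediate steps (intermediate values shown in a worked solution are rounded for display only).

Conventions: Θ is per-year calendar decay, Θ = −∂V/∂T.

σ√T = 0.2218·√0.6269 = 0.175615
d₁ = (ln(S/K) + (r+σ²/2)T) / (σ√T) = (ln(179.6/181.82) + (0.0421+0.2218²/2)·0.6269) / 0.175615 = (-0.012285 + 0.041813) / 0.175615 = 0.168139
d₂ = d₁ − σ√T = 0.168139 − 0.175615 = -0.007475
e^{−rT} = 0.973953
N(−d₁) = 0.433237,  N(−d₂) = 0.502982
Put price V = K·e^{−rT}·N(−d₂) − S·N(−d₁) = 89.070149 − 77.809343 = 11.260806
φ(d₁) = (1/√(2π))·e^{−d₁²/2} = 0.393343
Θ = −S·φ(d₁)·σ/(2√T) + r·K·e^{−rT}·N(−d₂) = −9.894865 + 3.749853 = -6.145012

price = 11.260806
Θ = -6.145012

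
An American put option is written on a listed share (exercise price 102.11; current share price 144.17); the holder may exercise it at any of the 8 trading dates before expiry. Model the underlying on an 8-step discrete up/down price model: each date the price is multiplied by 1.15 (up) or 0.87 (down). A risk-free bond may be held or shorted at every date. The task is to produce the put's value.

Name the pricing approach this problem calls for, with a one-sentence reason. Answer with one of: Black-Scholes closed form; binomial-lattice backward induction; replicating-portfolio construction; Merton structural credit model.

Key observation: an American put (K = 102.11, S₀ = 144.17) on a 8-date tree has no closed form — the optimal stopping decision is embedded and must be resolved recursively from expiry.

framework: binomial-lattice backward induction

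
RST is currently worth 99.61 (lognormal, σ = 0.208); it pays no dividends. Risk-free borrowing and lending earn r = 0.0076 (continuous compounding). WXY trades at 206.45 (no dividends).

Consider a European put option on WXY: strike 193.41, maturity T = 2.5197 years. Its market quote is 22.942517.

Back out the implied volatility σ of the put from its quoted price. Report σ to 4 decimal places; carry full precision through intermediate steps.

At σ = 0.2454 the Black–Scholes value reproduces the quote:
σ√T = 0.2454·√2.5197 = 0.389537
d₁ = (ln(S/K) + (r+σ²/2)T) / (σ√T) = (ln(206.45/193.41) + (0.0076+0.2454²/2)·2.5197) / 0.389537 = (0.065246 + 0.095019) / 0.389537 = 0.411425
d₂ = d₁ − σ√T = 0.411425 − 0.389537 = 0.021888
e^{−rT} = 0.981032
N(−d₁) = 0.340381,  N(−d₂) = 0.491269
V = K·e^{−rT}·N(−d₂) − S·N(−d₁) = 93.214072 − 70.271555 = 22.942517 (matching the quote); vega is positive throughout, so no other σ reproduces this price

sigma = 0.2454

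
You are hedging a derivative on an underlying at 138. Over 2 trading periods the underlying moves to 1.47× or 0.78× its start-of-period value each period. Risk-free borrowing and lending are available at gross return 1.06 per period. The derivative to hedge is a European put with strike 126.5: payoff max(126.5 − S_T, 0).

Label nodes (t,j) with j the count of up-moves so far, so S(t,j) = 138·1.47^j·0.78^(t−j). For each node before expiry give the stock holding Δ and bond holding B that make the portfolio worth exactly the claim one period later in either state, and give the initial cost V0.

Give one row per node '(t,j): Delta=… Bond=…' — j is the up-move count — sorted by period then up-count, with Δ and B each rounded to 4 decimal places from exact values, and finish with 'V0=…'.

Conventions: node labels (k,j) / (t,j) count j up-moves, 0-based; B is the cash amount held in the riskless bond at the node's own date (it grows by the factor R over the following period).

No-arbitrage ⇒ martingale measure with p* = (R−d)/(u−d) = 0.4058.
Payoffs at expiry: V(2,0)=42.5408, V(2,1)=0.0000, V(2,2)=0.0000
Node (1,0) S=107.6400: V=(p*·0.0000+(1−p*)·42.5408)/1.06=23.8470; Δ=(0.0000−42.5408)/(158.2308−83.9592)=-0.5728; B=V−Δ·S=85.5004
Node (1,1) S=202.8600: V=(p*·0.0000+(1−p*)·0.0000)/1.06=0.0000; Δ=(0.0000−0.0000)/(298.2042−158.2308)=0.0000; B=V−Δ·S=0.0000
Node (0,0) S=138.0000: V=(p*·0.0000+(1−p*)·23.8470)/1.06=13.3679; Δ=(0.0000−23.8470)/(202.8600−107.6400)=-0.2504; B=V−Δ·S=47.9288
Sanity check at the root: Δ(0,0)·S0 + B(0,0) reproduces V0 = 13.3679.

(0,0): Delta=-0.2504 Bond=47.9288
(1,0): Delta=-0.5728 Bond=85.5004
(1,1): Delta=0.0000 Bond=0.0000
V0=13.3679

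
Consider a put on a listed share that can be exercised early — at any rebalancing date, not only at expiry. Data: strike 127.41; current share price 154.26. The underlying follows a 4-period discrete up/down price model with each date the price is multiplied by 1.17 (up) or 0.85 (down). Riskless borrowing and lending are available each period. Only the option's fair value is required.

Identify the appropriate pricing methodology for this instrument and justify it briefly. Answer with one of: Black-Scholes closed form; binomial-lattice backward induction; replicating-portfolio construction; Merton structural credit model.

framework: binomial-lattice backward induction

Key observation: with exercise allowed before expiry on a discrete up/down model (4 steps from spot 154.26), the strike-127.41 put's value must be rolled back through the tree testing early exercise at each node.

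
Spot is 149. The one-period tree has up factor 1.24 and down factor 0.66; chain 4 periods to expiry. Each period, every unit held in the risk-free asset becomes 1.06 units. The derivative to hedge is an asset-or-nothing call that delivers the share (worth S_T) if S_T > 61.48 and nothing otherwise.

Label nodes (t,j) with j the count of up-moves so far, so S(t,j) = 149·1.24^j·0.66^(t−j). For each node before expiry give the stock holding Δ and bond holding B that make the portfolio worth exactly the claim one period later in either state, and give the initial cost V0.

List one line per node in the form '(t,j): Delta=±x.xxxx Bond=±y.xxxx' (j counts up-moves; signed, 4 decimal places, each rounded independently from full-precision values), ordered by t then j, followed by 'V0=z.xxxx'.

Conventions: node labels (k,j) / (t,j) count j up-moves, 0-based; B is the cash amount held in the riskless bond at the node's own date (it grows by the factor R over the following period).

(0,0): Delta=1.0956 Bond=-17.9247
(1,0): Delta=1.3175 Bond=-40.8152
(1,1): Delta=1.0425 Bond=-9.1834
(2,0): Delta=1.7248 Bond=-69.7034
(2,1): Delta=1.2199 Bond=-31.3665
(2,2): Delta=1.0000 Bond=0.0000
(3,0): Delta=0.0000 Bond=0.0000
(3,1): Delta=2.1379 Bond=-107.1341
(3,2): Delta=1.0000 Bond=0.0000
(3,3): Delta=1.0000 Bond=0.0000
V0=145.3230

Risk-neutral probability p* = (R−d)/(u−d) = (1.06−0.66)/(1.24−0.66) = 0.6897.
Terminal payoffs: V(4,0)=0.0000, V(4,1)=0.0000, V(4,2)=99.7970, V(4,3)=187.4974, V(4,4)=352.2679
(3,0): S=42.8369. Δ = (V_up−V_dn)/(S_up−S_dn) = (0.0000−0.0000)/(53.1178−28.2724) = 0.0000. V = [p*·0.0000 + (1−p*)·0.0000]/1.06 = 0.0000. B = V − Δ·S = 0.0000.
(3,1): S=80.4815. Δ = (V_up−V_dn)/(S_up−S_dn) = (99.7970−0.0000)/(99.7970−53.1178) = 2.1379. V = [p*·99.7970 + (1−p*)·0.0000]/1.06 = 64.9297. B = V − Δ·S = -107.1341.
(3,2): S=151.2076. Δ = (V_up−V_dn)/(S_up−S_dn) = (187.4974−99.7970)/(187.4974−99.7970) = 1.0000. V = [p*·187.4974 + (1−p*)·99.7970]/1.06 = 151.2076. B = V − Δ·S = 0.0000.
(3,3): S=284.0870. Δ = (V_up−V_dn)/(S_up−S_dn) = (352.2679−187.4974)/(352.2679−187.4974) = 1.0000. V = [p*·352.2679 + (1−p*)·187.4974]/1.06 = 284.0870. B = V − Δ·S = 0.0000.
(2,0): S=64.9044. Δ = (V_up−V_dn)/(S_up−S_dn) = (64.9297−0.0000)/(80.4815−42.8369) = 1.7248. V = [p*·64.9297 + (1−p*)·0.0000]/1.06 = 42.2445. B = V − Δ·S = -69.7034.
(2,1): S=121.9416. Δ = (V_up−V_dn)/(S_up−S_dn) = (151.2076−64.9297)/(151.2076−80.4815) = 1.2199. V = [p*·151.2076 + (1−p*)·64.9297]/1.06 = 117.3884. B = V − Δ·S = -31.3665.
(2,2): S=229.1024. Δ = (V_up−V_dn)/(S_up−S_dn) = (284.0870−151.2076)/(284.0870−151.2076) = 1.0000. V = [p*·284.0870 + (1−p*)·151.2076]/1.06 = 229.1024. B = V − Δ·S = 0.0000.
(1,0): S=98.3400. Δ = (V_up−V_dn)/(S_up−S_dn) = (117.3884−42.2445)/(121.9416−64.9044) = 1.3175. V = [p*·117.3884 + (1−p*)·42.2445]/1.06 = 88.7433. B = V − Δ·S = -40.8152.
(1,1): S=184.7600. Δ = (V_up−V_dn)/(S_up−S_dn) = (229.1024−117.3884)/(229.1024−121.9416) = 1.0425. V = [p*·229.1024 + (1−p*)·117.3884]/1.06 = 183.4269. B = V − Δ·S = -9.1834.
(0,0): S=149.0000. Δ = (V_up−V_dn)/(S_up−S_dn) = (183.4269−88.7433)/(184.7600−98.3400) = 1.0956. V = [p*·183.4269 + (1−p*)·88.7433]/1.06 = 145.3230. B = V − Δ·S = -17.9247.
Verification: the root portfolio costs Δ(0,0)·S0 + B(0,0) = 145.3230, matching V0.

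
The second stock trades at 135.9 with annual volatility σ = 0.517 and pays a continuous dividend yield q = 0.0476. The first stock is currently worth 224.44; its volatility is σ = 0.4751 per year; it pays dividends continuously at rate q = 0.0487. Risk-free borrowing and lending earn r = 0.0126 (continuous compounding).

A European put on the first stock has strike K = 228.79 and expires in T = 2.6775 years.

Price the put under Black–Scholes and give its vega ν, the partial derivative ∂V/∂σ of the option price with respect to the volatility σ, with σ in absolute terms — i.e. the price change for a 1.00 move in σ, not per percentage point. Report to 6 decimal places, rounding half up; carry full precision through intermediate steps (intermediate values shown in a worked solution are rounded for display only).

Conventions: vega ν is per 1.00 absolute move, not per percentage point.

price = 76.018835
ν = 124.960084

σ√T = 0.4751·√2.6775 = 0.777409
d₁ = (ln(S/K) + (r−q+σ²/2)T) / (σ√T) = (ln(224.44/228.79) + (0.0126−0.0487+0.4751²/2)·2.6775) / 0.777409 = (-0.019196 + 0.205525) / 0.777409 = 0.239679
d₂ = d₁ − σ√T = 0.239679 − 0.777409 = -0.537730
e^{−rT} = 0.966826
e^{−qT} = 0.877749
N(−d₁) = 0.405290,  N(−d₂) = 0.704618
Put price V = K·e^{−rT}·N(−d₂) − S·e^{−qT}·N(−d₁) = 155.861704 − 79.842869 = 76.018835
φ(d₁) = (1/√(2π))·e^{−d₁²/2} = 0.387646
ν = S·e^{−qT}·φ(d₁)·√T = 124.960084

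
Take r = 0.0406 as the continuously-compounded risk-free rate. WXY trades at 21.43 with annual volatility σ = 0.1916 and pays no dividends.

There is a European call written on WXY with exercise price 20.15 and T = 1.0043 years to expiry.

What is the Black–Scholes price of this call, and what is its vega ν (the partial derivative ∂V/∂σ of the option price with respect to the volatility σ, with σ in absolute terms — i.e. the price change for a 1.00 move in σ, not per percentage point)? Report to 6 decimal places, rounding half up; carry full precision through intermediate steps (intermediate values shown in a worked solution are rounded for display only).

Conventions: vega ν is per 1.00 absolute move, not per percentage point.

price = 2.817433
ν = 7.029455

σ√T = 0.1916·√1.0043 = 0.192011
d₁ = (ln(S/K) + (r+σ²/2)T) / (σ√T) = (ln(21.43/20.15) + (0.0406+0.1916²/2)·1.0043) / 0.192011 = (0.061588 + 0.059209) / 0.192011 = 0.629110
d₂ = d₁ − σ√T = 0.629110 − 0.192011 = 0.437098
e^{−rT} = 0.960046
N(d₁) = 0.735361,  N(d₂) = 0.668980
Call price V = S·N(d₁) − K·e^{−rT}·N(d₂) = 15.758795 − 12.941362 = 2.817433
φ(d₁) = (1/√(2π))·e^{−d₁²/2} = 0.327316
ν = S·φ(d₁)·√T = 7.029455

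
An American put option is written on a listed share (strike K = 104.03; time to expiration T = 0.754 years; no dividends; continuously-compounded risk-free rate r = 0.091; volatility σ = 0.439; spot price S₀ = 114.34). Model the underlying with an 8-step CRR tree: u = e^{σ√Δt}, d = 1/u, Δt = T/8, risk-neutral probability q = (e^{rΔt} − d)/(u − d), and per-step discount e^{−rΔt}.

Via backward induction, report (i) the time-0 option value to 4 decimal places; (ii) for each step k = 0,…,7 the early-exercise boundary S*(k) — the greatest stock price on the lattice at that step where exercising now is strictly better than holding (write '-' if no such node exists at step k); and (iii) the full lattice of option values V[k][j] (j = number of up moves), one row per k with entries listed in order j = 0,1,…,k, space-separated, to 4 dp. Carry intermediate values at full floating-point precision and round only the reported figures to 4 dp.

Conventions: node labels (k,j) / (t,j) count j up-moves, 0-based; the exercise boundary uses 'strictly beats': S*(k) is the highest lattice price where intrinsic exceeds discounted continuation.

price = 9.5438
boundary = - - - - 66.6918 76.3139 66.6918 76.3139
tree:
9.5438
14.1140 5.1059
20.2520 8.1761 2.1021
28.0573 12.7409 3.7198 0.5091
37.3382 19.1949 6.4610 1.0234 0.0000
45.7471 27.7161 10.9446 2.0570 0.0000 0.0000
53.0958 37.3382 17.8940 4.1347 0.0000 0.0000 0.0000
59.5179 45.7471 27.7161 8.3110 0.0000 0.0000 0.0000 0.0000
65.1303 53.0958 37.3382 16.7057 0.0000 0.0000 0.0000 0.0000 0.0000

Δt=0.09425, u=1.14428, d=0.87391, q=0.49822, disc=e^(-rΔt)=0.99146
k=8 terminal: V=max(K-S,0) → 65.1303 53.0958 37.3382 16.7057 0.0000 0.0000 0.0000 0.0000 0.0000
k=7: j=0 S=44.5121 intr=59.5179 cont=58.6295 V=59.5179[EX]; j=1 S=58.2829 intr=45.7471 cont=44.8587 V=45.7471[EX]; j=2 S=76.3139 intr=27.7161 cont=26.8277 V=27.7161[EX]; j=3 S=99.9233 intr=4.1067 cont=8.3110 V=8.3110[hold]; j=4 S=130.8367 intr=0.0000 cont=0.0000 V=0.0000[hold]; j=5 S=171.3139 intr=0.0000 cont=0.0000 V=0.0000[hold]; j=6 S=224.3136 intr=0.0000 cont=0.0000 V=0.0000[hold]; j=7 S=293.7099 intr=0.0000 cont=0.0000 V=0.0000[hold]  S*(7)=76.3139
k=6: j=0 S=50.9342 intr=53.0958 cont=52.2074 V=53.0958[EX]; j=1 S=66.6918 intr=37.3382 cont=36.4498 V=37.3382[EX]; j=2 S=87.3243 intr=16.7057 cont=17.8940 V=17.8940[hold]; j=3 S=114.3400 intr=0.0000 cont=4.1347 V=4.1347[hold]; j=4 S=149.7136 intr=0.0000 cont=0.0000 V=0.0000[hold]; j=5 S=196.0307 intr=0.0000 cont=0.0000 V=0.0000[hold]; j=6 S=256.6771 intr=0.0000 cont=0.0000 V=0.0000[hold]  S*(6)=66.6918
k=5: j=0 S=58.2829 intr=45.7471 cont=44.8587 V=45.7471[EX]; j=1 S=76.3139 intr=27.7161 cont=27.4147 V=27.7161[EX]; j=2 S=99.9233 intr=4.1067 cont=10.9446 V=10.9446[hold]; j=3 S=130.8367 intr=0.0000 cont=2.0570 V=2.0570[hold]; j=4 S=171.3139 intr=0.0000 cont=0.0000 V=0.0000[hold]; j=5 S=224.3136 intr=0.0000 cont=0.0000 V=0.0000[hold]  S*(5)=76.3139
k=4: j=0 S=66.6918 intr=37.3382 cont=36.4498 V=37.3382[EX]; j=1 S=87.3243 intr=16.7057 cont=19.1949 V=19.1949[hold]; j=2 S=114.3400 intr=0.0000 cont=6.4610 V=6.4610[hold]; j=3 S=149.7136 intr=0.0000 cont=1.0234 V=1.0234[hold]; j=4 S=196.0307 intr=0.0000 cont=0.0000 V=0.0000[hold]  S*(4)=66.6918
k=3: j=0 S=76.3139 intr=27.7161 cont=28.0573 V=28.0573[hold]; j=1 S=99.9233 intr=4.1067 cont=12.7409 V=12.7409[hold]; j=2 S=130.8367 intr=0.0000 cont=3.7198 V=3.7198[hold]; j=3 S=171.3139 intr=0.0000 cont=0.5091 V=0.5091[hold]  S*(3)=-
k=2: j=0 S=87.3243 intr=16.7057 cont=20.2520 V=20.2520[hold]; j=1 S=114.3400 intr=0.0000 cont=8.1761 V=8.1761[hold]; j=2 S=149.7136 intr=0.0000 cont=2.1021 V=2.1021[hold]  S*(2)=-
k=1: j=0 S=99.9233 intr=4.1067 cont=14.1140 V=14.1140[hold]; j=1 S=130.8367 intr=0.0000 cont=5.1059 V=5.1059[hold]  S*(1)=-
k=0: j=0 S=114.3400 intr=0.0000 cont=9.5438 V=9.5438[hold]  S*(0)=-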